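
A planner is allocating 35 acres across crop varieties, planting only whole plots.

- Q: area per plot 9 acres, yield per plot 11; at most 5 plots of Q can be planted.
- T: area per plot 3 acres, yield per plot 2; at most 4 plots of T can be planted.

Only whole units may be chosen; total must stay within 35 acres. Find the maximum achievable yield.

Q has the best ratio (11/9); taking only Q gives at most 3×11 = 33 (stopped by the area limit).
Mixing does better — 3×Q and 2×T: area 33 ≤ 35, yield 3·11 + 2·2 = 37.

37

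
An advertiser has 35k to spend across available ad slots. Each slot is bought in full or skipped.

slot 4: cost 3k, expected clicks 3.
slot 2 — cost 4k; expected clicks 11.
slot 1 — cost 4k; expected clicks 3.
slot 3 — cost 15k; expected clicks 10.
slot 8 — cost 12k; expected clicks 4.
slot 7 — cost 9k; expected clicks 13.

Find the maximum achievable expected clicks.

40

slot 2 + slot 1 + slot 3 + slot 7: cost 4 + 4 + 15 + 9 = 32 ≤ 35, expected clicks 11 + 3 + 10 + 13 = 37.
slot 4 + slot 2 + slot 3 + slot 7: cost 3 + 4 + 15 + 9 = 31 ≤ 35, expected clicks 3 + 11 + 10 + 13 = 37.
slot 4 + slot 2 + slot 1 + slot 3 + slot 7: cost 3 + 4 + 4 + 15 + 9 = 35 ≤ 35, expected clicks 3 + 11 + 3 + 10 + 13 = 40.
Best is slot 4, slot 2, slot 1, slot 3, and slot 7 with total expected clicks 40.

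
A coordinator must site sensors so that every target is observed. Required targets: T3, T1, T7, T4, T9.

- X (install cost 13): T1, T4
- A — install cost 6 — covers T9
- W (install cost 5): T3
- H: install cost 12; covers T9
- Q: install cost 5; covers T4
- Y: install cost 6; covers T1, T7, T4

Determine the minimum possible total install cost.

17

Choose A, W, and Y: together they cover T3, T1, T7, T4, T9 — every target.
Total install cost: 6 + 5 + 6 = 17.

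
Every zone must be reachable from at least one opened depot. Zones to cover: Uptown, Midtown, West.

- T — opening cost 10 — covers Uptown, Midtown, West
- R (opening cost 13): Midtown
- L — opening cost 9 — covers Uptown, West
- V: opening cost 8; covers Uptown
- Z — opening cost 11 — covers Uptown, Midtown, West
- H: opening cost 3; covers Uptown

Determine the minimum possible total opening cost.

10

This is an integer covering problem.
The greedy cost-per-new-zone heuristic would pick H and T for 13, but a cheaper cover exists.
T alone covers Uptown, Midtown, West — every zone.
Total opening cost: 10.
No cover costs less than 10.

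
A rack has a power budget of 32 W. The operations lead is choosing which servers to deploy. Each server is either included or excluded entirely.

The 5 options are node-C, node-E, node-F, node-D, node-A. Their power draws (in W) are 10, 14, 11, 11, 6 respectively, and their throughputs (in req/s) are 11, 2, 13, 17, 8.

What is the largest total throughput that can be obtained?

41

Allowing fractional choices, the relaxed optimum would be about 42.4, but servers are indivisible.
node-C + node-F + node-D: power draw 10 + 11 + 11 = 32 ≤ 32, throughput 11 + 13 + 17 = 41.
node-F + node-D + node-A: power draw 11 + 11 + 6 = 28 ≤ 32, throughput 13 + 17 + 8 = 38.
Best is node-C, node-F, and node-D with total throughput 41.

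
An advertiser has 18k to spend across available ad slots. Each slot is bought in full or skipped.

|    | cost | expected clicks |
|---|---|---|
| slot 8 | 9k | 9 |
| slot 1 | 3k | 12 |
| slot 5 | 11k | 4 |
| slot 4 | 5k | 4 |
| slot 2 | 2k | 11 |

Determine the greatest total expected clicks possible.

This is an integer program with binary decision variables.
Allowing fractional choices, the relaxed optimum would be about 35.2, but ad slots are indivisible.
slot 1 + slot 4 + slot 2: cost 3 + 5 + 2 = 10 ≤ 18, expected clicks 12 + 4 + 11 = 27.
slot 8 + slot 1 + slot 2: cost 9 + 3 + 2 = 14 ≤ 18, expected clicks 9 + 12 + 11 = 32.
slot 1 + slot 5 + slot 2: cost 3 + 11 + 2 = 16 ≤ 18, expected clicks 12 + 4 + 11 = 27.
Best is slot 8, slot 1, and slot 2 with total expected clicks 32.

32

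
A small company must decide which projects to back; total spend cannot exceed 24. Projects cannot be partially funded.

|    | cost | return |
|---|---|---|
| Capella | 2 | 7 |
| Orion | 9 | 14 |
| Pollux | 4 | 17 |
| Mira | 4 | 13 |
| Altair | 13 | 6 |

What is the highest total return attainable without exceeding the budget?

51

Allowing fractional choices, the relaxed optimum would be about 53.3, but projects are indivisible.
Capella + Pollux + Mira + Altair: cost 2 + 4 + 4 + 13 = 23 ≤ 24, return 7 + 17 + 13 + 6 = 43.
Orion + Pollux + Mira: cost 9 + 4 + 4 = 17 ≤ 24, return 14 + 17 + 13 = 44.
Capella + Orion + Pollux + Mira: cost 2 + 9 + 4 + 4 = 19 ≤ 24, return 7 + 14 + 17 + 13 = 51.
Best is Capella, Orion, Pollux, and Mira with total return 51.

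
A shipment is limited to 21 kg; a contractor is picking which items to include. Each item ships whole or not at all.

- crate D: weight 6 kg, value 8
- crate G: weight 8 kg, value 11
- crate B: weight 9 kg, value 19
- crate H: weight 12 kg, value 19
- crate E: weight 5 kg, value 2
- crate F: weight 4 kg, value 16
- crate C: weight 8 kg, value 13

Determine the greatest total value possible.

This is a 0-1 knapsack instance.
Take crate B, crate F, and crate C: weight 9 + 4 + 8 = 21 ≤ 21, value 19 + 16 + 13 = 48.
No other feasible combination does better.

48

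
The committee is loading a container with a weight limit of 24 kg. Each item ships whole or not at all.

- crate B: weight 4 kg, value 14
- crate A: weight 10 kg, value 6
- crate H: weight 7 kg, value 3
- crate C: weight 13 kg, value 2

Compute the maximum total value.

This is an integer program with binary decision variables.
Allowing fractional choices, the relaxed optimum would be about 23.5, but items are indivisible.
crate B + crate A: weight 4 + 10 = 14 ≤ 24, value 14 + 6 = 20.
crate B + crate H + crate C: weight 4 + 7 + 13 = 24 ≤ 24, value 14 + 3 + 2 = 19.
crate B + crate A + crate H: weight 4 + 10 + 7 = 21 ≤ 24, value 14 + 6 + 3 = 23.
Best is crate B, crate A, and crate H with total value 23.

23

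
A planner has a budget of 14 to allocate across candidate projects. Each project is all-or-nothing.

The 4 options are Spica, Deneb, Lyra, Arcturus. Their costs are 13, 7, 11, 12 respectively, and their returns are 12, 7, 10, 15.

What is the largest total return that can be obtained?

15

Allowing fractional choices, the relaxed optimum would be about 17.0, but projects are indivisible.
Lyra: cost 11 ≤ 14, return 10.
Arcturus: cost 12 ≤ 14, return 15.
Spica: cost 13 ≤ 14, return 12.
Best is Arcturus with total return 15.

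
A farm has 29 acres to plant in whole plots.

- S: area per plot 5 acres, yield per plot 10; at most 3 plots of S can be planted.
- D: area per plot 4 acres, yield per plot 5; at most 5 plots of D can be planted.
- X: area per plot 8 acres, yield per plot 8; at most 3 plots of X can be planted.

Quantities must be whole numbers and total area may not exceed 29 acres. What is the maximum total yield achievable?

45

Take 3×S and 3×D: area 27 ≤ 29, yield 3·10 + 3·5 = 45.
S has the best ratio (10/5) and is taken to its limit of 3; remaining capacity is filled optimally with the others.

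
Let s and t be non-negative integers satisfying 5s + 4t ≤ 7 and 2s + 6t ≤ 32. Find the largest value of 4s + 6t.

6

The continuous relaxation peaks at (0, 1.75) with value 10.50; rounding to a feasible lattice point costs some objective.
(s,t)=(0,1): 5·0+4·1=4≤7, 2·0+6·1=6≤32, objective 6.
(s,t)=(1,0): 5·1+4·0=5≤7, 2·1+6·0=2≤32, objective 4.
(s,t)=(0,0): 5·0+4·0=0≤7, 2·0+6·0=0≤32, objective 0.
The best lattice point is (0,1), giving 6.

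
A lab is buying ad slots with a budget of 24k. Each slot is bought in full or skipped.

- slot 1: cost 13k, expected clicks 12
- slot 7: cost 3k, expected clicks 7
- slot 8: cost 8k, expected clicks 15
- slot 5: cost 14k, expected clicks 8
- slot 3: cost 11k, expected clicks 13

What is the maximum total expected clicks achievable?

Allowing fractional choices, the relaxed optimum would be about 36.8, but ad slots are indivisible.
slot 8 + slot 3: cost 8 + 11 = 19 ≤ 24, expected clicks 15 + 13 = 28.
slot 1 + slot 7 + slot 8: cost 13 + 3 + 8 = 24 ≤ 24, expected clicks 12 + 7 + 15 = 34.
slot 7 + slot 8 + slot 3: cost 3 + 8 + 11 = 22 ≤ 24, expected clicks 7 + 15 + 13 = 35.
Best is slot 7, slot 8, and slot 3 with total expected clicks 35.

35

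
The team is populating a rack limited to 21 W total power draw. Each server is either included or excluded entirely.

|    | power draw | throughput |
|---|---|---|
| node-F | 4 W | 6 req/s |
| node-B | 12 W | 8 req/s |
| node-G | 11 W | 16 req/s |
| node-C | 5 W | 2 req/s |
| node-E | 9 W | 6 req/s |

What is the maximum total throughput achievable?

24

Allowing fractional choices, the relaxed optimum would be about 26.0, but servers are indivisible.
node-F + node-G + node-C: power draw 4 + 11 + 5 = 20 ≤ 21, throughput 6 + 16 + 2 = 24.
node-F + node-G: power draw 4 + 11 = 15 ≤ 21, throughput 6 + 16 = 22.
node-G + node-E: power draw 11 + 9 = 20 ≤ 21, throughput 16 + 6 = 22.
Best is node-F, node-G, and node-C with total throughput 24.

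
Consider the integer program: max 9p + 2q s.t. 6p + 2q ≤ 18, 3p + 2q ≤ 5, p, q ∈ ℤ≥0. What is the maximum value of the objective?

11

(p,q)=(1,1) is feasible, giving 11.
(p,q)=(1,0) is feasible, giving 9.
(p,q)=(0,2) is feasible, giving 4.
Maximum is 11 at (p,q)=(1,1).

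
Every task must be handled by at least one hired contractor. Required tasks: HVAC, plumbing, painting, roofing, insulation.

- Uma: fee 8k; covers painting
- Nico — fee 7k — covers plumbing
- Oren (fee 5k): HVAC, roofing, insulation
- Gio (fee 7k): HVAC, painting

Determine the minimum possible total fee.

Choose Nico, Oren, and Gio: together they cover HVAC, plumbing, painting, roofing, insulation — every task.
Total fee: 7 + 5 + 7 = 19.
No cover costs less than 19.

19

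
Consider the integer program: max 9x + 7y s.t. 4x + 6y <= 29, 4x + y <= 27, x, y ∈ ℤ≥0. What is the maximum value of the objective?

54

(x,y)=(6,0): 4·6+6·0=24≤29, 4·6+1·0=24≤27, objective 54.
(x,y)=(5,1): 4·5+6·1=26≤29, 4·5+1·1=21≤27, objective 52.
Maximum is 54 at (x,y)=(6,0).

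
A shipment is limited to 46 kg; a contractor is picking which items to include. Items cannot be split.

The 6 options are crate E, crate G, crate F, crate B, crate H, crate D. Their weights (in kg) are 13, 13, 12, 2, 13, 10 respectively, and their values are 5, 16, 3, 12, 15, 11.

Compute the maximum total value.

54

This is an integer program with binary decision variables.
Allowing fractional choices, the relaxed optimum would be about 57.1, but items are indivisible.
crate G + crate B + crate H + crate D: weight 13 + 2 + 13 + 10 = 38 ≤ 46, value 16 + 12 + 15 + 11 = 54.
crate G + crate F + crate B + crate H: weight 13 + 12 + 2 + 13 = 40 ≤ 46, value 16 + 3 + 12 + 15 = 46.
crate E + crate G + crate B + crate H: weight 13 + 13 + 2 + 13 = 41 ≤ 46, value 5 + 16 + 12 + 15 = 48.
Best is crate G, crate B, crate H, and crate D with total value 54.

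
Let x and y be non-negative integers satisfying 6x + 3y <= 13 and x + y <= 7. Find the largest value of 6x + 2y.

The continuous relaxation peaks at (2.17, 0) with value 13.00; rounding to a feasible lattice point costs some objective.
(x,y)=(2,0): 6·2+3·0=12≤13, 1·2+1·0=2≤7, objective 12.
(x,y)=(1,1): 6·1+3·1=9≤13, 1·1+1·1=2≤7, objective 8.
The best lattice point is (2,0), giving 12.

12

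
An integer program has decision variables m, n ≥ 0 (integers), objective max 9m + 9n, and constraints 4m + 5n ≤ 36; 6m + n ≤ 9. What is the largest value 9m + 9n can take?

The continuous relaxation peaks at (0.346, 6.92) with value 65.42; rounding to a feasible lattice point costs some objective.
(m,n)=(0,7): 4·0+5·7=35≤36, 6·0+1·7=7≤9, objective 63.
(m,n)=(0,6): 4·0+5·6=30≤36, 6·0+1·6=6≤9, objective 54.
(m,n)=(0,5): 4·0+5·5=25≤36, 6·0+1·5=5≤9, objective 45.
No feasible integer point exceeds 63.

63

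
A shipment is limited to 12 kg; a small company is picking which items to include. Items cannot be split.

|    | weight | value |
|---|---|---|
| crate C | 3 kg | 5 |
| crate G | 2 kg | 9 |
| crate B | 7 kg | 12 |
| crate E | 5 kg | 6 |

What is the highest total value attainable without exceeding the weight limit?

This is an integer program with binary decision variables.
crate C + crate G + crate E: weight 3 + 2 + 5 = 10 ≤ 12, value 5 + 9 + 6 = 20.
crate G + crate B: weight 2 + 7 = 9 ≤ 12, value 9 + 12 = 21.
crate C + crate G + crate B: weight 3 + 2 + 7 = 12 ≤ 12, value 5 + 9 + 12 = 26.
Best is crate C, crate G, and crate B with total value 26.

26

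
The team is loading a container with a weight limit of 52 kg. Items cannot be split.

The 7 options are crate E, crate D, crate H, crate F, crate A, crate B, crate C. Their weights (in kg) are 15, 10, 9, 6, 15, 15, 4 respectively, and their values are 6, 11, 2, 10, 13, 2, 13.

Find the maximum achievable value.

53

crate D + crate F + crate A + crate B + crate C: weight 10 + 6 + 15 + 15 + 4 = 50 ≤ 52, value 11 + 10 + 13 + 2 + 13 = 49.
crate E + crate D + crate F + crate A + crate C: weight 15 + 10 + 6 + 15 + 4 = 50 ≤ 52, value 6 + 11 + 10 + 13 + 13 = 53.
crate D + crate H + crate F + crate A + crate C: weight 10 + 9 + 6 + 15 + 4 = 44 ≤ 52, value 11 + 2 + 10 + 13 + 13 = 49.
Best is crate E, crate D, crate F, crate A, and crate C with total value 53.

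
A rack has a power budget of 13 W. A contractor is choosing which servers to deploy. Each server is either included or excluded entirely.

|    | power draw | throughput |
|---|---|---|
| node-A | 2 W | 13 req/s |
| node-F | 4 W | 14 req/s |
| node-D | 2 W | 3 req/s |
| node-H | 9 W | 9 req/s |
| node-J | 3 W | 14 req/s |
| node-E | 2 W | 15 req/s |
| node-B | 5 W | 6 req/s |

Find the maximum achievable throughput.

node-A + node-F + node-J + node-E: power draw 2 + 4 + 3 + 2 = 11 ≤ 13, throughput 13 + 14 + 14 + 15 = 56.
node-A + node-F + node-D + node-J + node-E: power draw 2 + 4 + 2 + 3 + 2 = 13 ≤ 13, throughput 13 + 14 + 3 + 14 + 15 = 59.
node-A + node-J + node-E + node-B: power draw 2 + 3 + 2 + 5 = 12 ≤ 13, throughput 13 + 14 + 15 + 6 = 48.
Best is node-A, node-F, node-D, node-J, and node-E with total throughput 59.

59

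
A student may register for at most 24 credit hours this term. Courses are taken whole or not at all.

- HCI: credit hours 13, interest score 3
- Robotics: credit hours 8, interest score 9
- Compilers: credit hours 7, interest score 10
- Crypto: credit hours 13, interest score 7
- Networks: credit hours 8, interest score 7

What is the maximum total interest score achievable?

Allowing fractional choices, the relaxed optimum would be about 26.5, but courses are indivisible.
Robotics + Compilers: credit hours 8 + 7 = 15 ≤ 24, interest score 9 + 10 = 19.
Robotics + Compilers + Networks: credit hours 8 + 7 + 8 = 23 ≤ 24, interest score 9 + 10 + 7 = 26.
Compilers + Networks: credit hours 7 + 8 = 15 ≤ 24, interest score 10 + 7 = 17.
Best is Robotics, Compilers, and Networks with total interest score 26.

26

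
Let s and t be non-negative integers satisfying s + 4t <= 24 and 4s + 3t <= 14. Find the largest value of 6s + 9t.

Relaxing integrality, the LP optimum is 42.00 at (s,t) = (0, 4.67), which is not an integer point.
(s,t)=(0,4): 1·0+4·4=16≤24, 4·0+3·4=12≤14, objective 36.
(s,t)=(1,3): 1·1+4·3=13≤24, 4·1+3·3=13≤14, objective 33.
No feasible integer point exceeds 36.

36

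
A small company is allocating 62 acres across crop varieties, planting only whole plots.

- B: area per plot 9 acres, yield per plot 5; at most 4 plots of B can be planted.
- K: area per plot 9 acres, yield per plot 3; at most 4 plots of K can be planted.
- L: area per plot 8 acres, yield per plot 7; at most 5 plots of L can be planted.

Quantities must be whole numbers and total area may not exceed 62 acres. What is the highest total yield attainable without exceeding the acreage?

L has the best ratio (7/8); taking only L gives at most 5×7 = 35 (stopped by the supply cap of 5).
Mixing does better — 2×B and 5×L: area 58 ≤ 62, yield 2·5 + 5·7 = 45.

45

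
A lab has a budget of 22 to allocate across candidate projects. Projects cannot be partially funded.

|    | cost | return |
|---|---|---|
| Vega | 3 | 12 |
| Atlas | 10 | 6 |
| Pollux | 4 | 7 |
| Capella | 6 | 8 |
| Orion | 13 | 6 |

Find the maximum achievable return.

This is a 0-1 knapsack instance.
Vega + Atlas + Capella: cost 3 + 10 + 6 = 19 ≤ 22, return 12 + 6 + 8 = 26.
Vega + Pollux + Capella: cost 3 + 4 + 6 = 13 ≤ 22, return 12 + 7 + 8 = 27.
Best is Vega, Pollux, and Capella with total return 27.

27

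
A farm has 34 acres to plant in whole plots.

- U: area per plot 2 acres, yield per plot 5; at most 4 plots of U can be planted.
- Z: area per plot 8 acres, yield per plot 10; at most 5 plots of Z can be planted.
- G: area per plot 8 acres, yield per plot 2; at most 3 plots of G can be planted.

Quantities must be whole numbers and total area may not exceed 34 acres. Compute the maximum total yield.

U has the best ratio (5/2); taking only U gives at most 4×5 = 20 (stopped by the supply cap of 4).
Mixing does better — 4×U and 3×Z: area 32 ≤ 34, yield 4·5 + 3·10 = 50.

50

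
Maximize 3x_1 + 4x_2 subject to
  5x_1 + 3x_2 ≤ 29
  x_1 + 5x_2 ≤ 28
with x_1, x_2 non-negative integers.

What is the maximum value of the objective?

26

Relaxing integrality, the LP optimum is 28.50 at (x_1,x_2) = (2.77, 5.05), which is not an integer point.
(x_1,x_2)=(2,5): 5·2+3·5=25≤29, 1·2+5·5=27≤28, objective 26.
(x_1,x_2)=(3,4): 5·3+3·4=27≤29, 1·3+5·4=23≤28, objective 25.
(x_1,x_2)=(1,5): 5·1+3·5=20≤29, 1·1+5·5=26≤28, objective 23.
(x_1,x_2)=(2,4): 5·2+3·4=22≤29, 1·2+5·4=22≤28, objective 22.
The best lattice point is (2,5), giving 26.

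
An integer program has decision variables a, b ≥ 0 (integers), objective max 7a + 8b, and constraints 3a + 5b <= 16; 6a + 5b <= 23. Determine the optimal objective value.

30

Relaxing integrality, the LP optimum is 30.73 at (a,b) = (2.33, 1.8), which is not an integer point.
(a,b)=(2,2): 3·2+5·2=16≤16, 6·2+5·2=22≤23, objective 30.
(a,b)=(3,1): 3·3+5·1=14≤16, 6·3+5·1=23≤23, objective 29.
Maximum is 30 at (a,b)=(2,2).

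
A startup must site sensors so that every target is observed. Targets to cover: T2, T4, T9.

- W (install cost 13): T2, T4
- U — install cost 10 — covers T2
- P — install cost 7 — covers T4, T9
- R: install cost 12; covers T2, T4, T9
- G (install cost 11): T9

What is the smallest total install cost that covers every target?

This is an integer covering problem.
The greedy cost-per-new-target heuristic would pick P and U for 17, but a cheaper cover exists.
R alone covers T2, T4, T9 — every target.
Total install cost: 12.
No cover costs less than 12.

12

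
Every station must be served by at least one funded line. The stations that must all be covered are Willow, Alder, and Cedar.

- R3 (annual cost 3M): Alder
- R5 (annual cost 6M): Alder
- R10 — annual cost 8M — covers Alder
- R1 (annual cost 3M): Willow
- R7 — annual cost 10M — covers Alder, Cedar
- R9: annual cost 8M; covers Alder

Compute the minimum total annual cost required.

This is a weighted set-cover instance.
The greedy cost-per-new-station heuristic would pick R3, R1, and R7 for 16, but a cheaper cover exists.
Choose R1 and R7: together they cover Willow, Alder, Cedar — every station.
Total annual cost: 3 + 10 = 13.
No cover costs less than 13.

13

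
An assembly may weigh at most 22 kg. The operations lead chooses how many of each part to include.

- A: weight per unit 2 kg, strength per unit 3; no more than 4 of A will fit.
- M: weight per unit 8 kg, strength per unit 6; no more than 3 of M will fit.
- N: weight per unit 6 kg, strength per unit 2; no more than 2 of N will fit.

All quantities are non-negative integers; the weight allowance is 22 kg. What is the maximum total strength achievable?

Take 3×A and 2×M: weight 22 ≤ 22, strength 3·3 + 2·6 = 21.
No other integer combination yields more.

21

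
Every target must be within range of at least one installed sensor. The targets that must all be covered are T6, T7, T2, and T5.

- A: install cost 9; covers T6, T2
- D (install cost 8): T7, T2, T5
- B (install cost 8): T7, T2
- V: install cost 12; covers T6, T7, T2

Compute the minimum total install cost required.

Choose A and D: together they cover T6, T7, T2, T5 — every target.
Total install cost: 9 + 8 = 17.
No cover costs less than 17.

17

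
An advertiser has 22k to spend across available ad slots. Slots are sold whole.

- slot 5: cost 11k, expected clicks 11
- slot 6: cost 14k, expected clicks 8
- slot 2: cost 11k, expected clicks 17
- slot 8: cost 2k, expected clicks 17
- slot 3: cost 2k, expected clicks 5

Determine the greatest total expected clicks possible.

39

This is an integer program with binary decision variables.
slot 2 + slot 8 + slot 3: cost 11 + 2 + 2 = 15 ≤ 22, expected clicks 17 + 17 + 5 = 39.
slot 5 + slot 8 + slot 3: cost 11 + 2 + 2 = 15 ≤ 22, expected clicks 11 + 17 + 5 = 33.
slot 2 + slot 8: cost 11 + 2 = 13 ≤ 22, expected clicks 17 + 17 = 34.
Best is slot 2, slot 8, and slot 3 with total expected clicks 39.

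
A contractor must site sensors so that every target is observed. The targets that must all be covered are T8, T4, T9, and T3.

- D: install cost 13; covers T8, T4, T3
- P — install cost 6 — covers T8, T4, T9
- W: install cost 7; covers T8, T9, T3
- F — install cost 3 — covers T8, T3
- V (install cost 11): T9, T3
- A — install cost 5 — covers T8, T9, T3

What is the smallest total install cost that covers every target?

This is a weighted set-cover instance.
Choose P and F: together they cover T8, T4, T9, T3 — every target.
Total install cost: 6 + 3 = 9.
No cover costs less than 9.

9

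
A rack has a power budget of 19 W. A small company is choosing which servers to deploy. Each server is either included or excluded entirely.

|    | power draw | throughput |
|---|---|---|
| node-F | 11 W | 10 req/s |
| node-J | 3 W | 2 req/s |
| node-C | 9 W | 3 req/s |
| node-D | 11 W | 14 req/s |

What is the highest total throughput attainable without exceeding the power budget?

16

This is a 0-1 knapsack instance.
Allowing fractional choices, the relaxed optimum would be about 21.3, but servers are indivisible.
node-D: power draw 11 ≤ 19, throughput 14.
node-F + node-J: power draw 11 + 3 = 14 ≤ 19, throughput 10 + 2 = 12.
node-J + node-D: power draw 3 + 11 = 14 ≤ 19, throughput 2 + 14 = 16.
Best is node-J and node-D with total throughput 16.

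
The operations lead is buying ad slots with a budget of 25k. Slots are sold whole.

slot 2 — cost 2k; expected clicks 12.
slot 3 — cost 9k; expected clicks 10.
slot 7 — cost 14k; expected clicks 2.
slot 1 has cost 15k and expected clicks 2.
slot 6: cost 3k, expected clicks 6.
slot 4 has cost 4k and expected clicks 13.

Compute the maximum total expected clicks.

Take slot 2, slot 3, slot 6, and slot 4: cost 2 + 9 + 3 + 4 = 18 ≤ 25, expected clicks 12 + 10 + 6 + 13 = 41.
No other feasible combination does better.

41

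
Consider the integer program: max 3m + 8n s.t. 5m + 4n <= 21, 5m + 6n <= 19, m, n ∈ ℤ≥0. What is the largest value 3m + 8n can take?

24

The continuous relaxation peaks at (0, 3.17) with value 25.33; rounding to a feasible lattice point costs some objective.
(m,n)=(0,3) is feasible, giving 24.
(m,n)=(1,2) is feasible, giving 19.
(m,n)=(0,2) is feasible, giving 16.
Maximum is 24 at (m,n)=(0,3).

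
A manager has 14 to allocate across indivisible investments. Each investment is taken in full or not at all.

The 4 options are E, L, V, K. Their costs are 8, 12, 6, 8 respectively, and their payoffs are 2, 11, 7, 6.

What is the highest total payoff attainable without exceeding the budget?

13

Allowing fractional choices, the relaxed optimum would be about 14.3, but investments are indivisible.
L: cost 12 ≤ 14, payoff 11.
V + K: cost 6 + 8 = 14 ≤ 14, payoff 7 + 6 = 13.
E + V: cost 8 + 6 = 14 ≤ 14, payoff 2 + 7 = 9.
Best is V and K with total payoff 13.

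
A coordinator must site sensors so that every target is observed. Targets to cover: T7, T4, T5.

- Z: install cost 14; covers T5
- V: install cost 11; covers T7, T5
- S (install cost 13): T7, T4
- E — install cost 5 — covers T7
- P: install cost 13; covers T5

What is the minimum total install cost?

This is a weighted set-cover instance.
The greedy cost-per-new-target heuristic would pick E, V, and S for 29, but a cheaper cover exists.
Choose V and S: together they cover T7, T4, T5 — every target.
Total install cost: 11 + 13 = 24.
No cover costs less than 24.

24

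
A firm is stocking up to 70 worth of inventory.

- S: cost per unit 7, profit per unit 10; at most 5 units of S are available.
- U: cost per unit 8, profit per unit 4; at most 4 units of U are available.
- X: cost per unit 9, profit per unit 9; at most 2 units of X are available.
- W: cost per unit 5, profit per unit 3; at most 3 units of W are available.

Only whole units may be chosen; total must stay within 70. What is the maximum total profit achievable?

77

This is a bounded integer knapsack.
S has the best ratio (10/7); taking only S gives at most 5×10 = 50 (stopped by the supply cap of 5).
Mixing does better — 5×S, 2×X, and 3×W: cost 68 ≤ 70, profit 5·10 + 2·9 + 3·3 = 77.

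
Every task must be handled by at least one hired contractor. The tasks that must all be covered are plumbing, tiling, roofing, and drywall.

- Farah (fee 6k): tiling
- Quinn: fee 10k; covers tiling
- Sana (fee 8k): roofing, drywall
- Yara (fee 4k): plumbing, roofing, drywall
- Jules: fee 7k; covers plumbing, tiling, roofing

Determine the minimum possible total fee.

10

Choose Farah and Yara: together they cover plumbing, tiling, roofing, drywall — every task.
Total fee: 6 + 4 = 10.
No cover costs less than 10.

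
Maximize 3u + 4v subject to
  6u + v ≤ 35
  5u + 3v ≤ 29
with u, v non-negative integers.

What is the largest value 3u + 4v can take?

The continuous relaxation peaks at (0, 9.67) with value 38.67; rounding to a feasible lattice point costs some objective.
(u,v)=(0,9): 6·0+1·9=9≤35, 5·0+3·9=27≤29, objective 36.
(u,v)=(1,8): 6·1+1·8=14≤35, 5·1+3·8=29≤29, objective 35.
(u,v)=(0,8): 6·0+1·8=8≤35, 5·0+3·8=24≤29, objective 32.
No feasible integer point exceeds 36.

36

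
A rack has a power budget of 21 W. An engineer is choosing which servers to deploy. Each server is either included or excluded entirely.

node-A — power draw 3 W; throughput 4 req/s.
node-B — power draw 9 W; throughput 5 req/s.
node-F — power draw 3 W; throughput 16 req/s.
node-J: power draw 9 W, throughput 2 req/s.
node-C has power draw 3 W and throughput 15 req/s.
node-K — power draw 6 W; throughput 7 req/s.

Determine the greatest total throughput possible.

Allowing fractional choices, the relaxed optimum would be about 45.3, but servers are indivisible.
node-B + node-F + node-C + node-K: power draw 9 + 3 + 3 + 6 = 21 ≤ 21, throughput 5 + 16 + 15 + 7 = 43.
node-A + node-B + node-F + node-C: power draw 3 + 9 + 3 + 3 = 18 ≤ 21, throughput 4 + 5 + 16 + 15 = 40.
node-A + node-F + node-C + node-K: power draw 3 + 3 + 3 + 6 = 15 ≤ 21, throughput 4 + 16 + 15 + 7 = 42.
Best is node-B, node-F, node-C, and node-K with total throughput 43.

43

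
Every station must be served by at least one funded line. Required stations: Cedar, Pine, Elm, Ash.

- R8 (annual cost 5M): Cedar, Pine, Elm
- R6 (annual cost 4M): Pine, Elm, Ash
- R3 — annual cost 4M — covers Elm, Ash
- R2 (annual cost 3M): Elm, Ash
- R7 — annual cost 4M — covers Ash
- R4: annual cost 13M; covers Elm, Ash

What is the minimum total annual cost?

8

The greedy cost-per-new-station heuristic would pick R6 and R8 for 9, but a cheaper cover exists.
Choose R8 and R2: together they cover Cedar, Pine, Elm, Ash — every station.
Total annual cost: 5 + 3 = 8.
No cover costs less than 8.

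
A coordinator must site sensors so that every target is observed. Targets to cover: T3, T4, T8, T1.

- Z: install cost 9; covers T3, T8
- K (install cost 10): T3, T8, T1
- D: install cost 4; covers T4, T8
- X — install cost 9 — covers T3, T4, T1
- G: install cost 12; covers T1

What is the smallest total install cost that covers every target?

This is a weighted set-cover instance.
Choose D and X: together they cover T3, T4, T8, T1 — every target.
Total install cost: 4 + 9 = 13.
No cover costs less than 13.

13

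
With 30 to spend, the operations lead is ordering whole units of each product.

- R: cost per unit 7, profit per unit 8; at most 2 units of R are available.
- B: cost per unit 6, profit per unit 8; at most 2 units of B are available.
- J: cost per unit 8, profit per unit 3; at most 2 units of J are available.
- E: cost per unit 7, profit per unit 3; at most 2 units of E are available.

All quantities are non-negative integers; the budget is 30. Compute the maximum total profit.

Take 2×R and 2×B: cost 26 ≤ 30, profit 2·8 + 2·8 = 32.
B has the best ratio (8/6) and is taken to its limit of 2; remaining capacity is filled optimally with the others.

32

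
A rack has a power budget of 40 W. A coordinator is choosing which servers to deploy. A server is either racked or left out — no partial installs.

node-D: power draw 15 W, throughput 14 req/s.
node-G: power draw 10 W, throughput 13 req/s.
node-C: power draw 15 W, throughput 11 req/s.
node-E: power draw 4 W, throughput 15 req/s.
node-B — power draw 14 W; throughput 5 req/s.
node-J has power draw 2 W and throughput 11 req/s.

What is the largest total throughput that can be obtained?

53

This is a 0-1 knapsack instance.
node-G + node-C + node-E + node-J: power draw 10 + 15 + 4 + 2 = 31 ≤ 40, throughput 13 + 11 + 15 + 11 = 50.
node-D + node-G + node-E + node-J: power draw 15 + 10 + 4 + 2 = 31 ≤ 40, throughput 14 + 13 + 15 + 11 = 53.
node-D + node-C + node-E + node-J: power draw 15 + 15 + 4 + 2 = 36 ≤ 40, throughput 14 + 11 + 15 + 11 = 51.
Best is node-D, node-G, node-E, and node-J with total throughput 53.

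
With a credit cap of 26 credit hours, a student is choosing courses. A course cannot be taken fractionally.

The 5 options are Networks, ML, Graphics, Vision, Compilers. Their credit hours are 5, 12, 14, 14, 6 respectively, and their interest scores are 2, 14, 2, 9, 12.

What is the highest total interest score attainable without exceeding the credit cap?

Allowing fractional choices, the relaxed optimum would be about 31.1, but courses are indivisible.
Networks + Vision + Compilers: credit hours 5 + 14 + 6 = 25 ≤ 26, interest score 2 + 9 + 12 = 23.
ML + Compilers: credit hours 12 + 6 = 18 ≤ 26, interest score 14 + 12 = 26.
Networks + ML + Compilers: credit hours 5 + 12 + 6 = 23 ≤ 26, interest score 2 + 14 + 12 = 28.
Best is Networks, ML, and Compilers with total interest score 28.

28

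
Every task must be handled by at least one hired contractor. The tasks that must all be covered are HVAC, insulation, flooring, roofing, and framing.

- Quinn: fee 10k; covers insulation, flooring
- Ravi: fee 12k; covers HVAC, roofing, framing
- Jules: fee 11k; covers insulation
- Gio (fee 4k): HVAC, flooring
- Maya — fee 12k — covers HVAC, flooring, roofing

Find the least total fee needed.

22

This is a weighted set-cover instance.
Choose Quinn and Ravi: together they cover HVAC, insulation, flooring, roofing, framing — every task.
Total fee: 10 + 12 = 22.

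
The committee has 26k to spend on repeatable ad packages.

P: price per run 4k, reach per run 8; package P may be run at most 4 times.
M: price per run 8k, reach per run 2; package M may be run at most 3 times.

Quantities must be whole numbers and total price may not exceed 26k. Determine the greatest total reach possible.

34

This is a bounded integer knapsack.
P has the best ratio (8/4); taking only P gives at most 4×8 = 32 (stopped by the supply cap of 4).
Mixing does better — 4×P and 1×M: price 24 ≤ 26, reach 4·8 + 1·2 = 34.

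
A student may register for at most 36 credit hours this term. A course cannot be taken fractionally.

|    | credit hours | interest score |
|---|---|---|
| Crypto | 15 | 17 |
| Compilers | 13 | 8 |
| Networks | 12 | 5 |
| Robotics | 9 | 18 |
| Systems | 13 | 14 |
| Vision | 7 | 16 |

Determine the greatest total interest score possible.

Allowing fractional choices, the relaxed optimum would be about 56.4, but courses are indivisible.
Robotics + Systems + Vision: credit hours 9 + 13 + 7 = 29 ≤ 36, interest score 18 + 14 + 16 = 48.
Crypto + Robotics + Vision: credit hours 15 + 9 + 7 = 31 ≤ 36, interest score 17 + 18 + 16 = 51.
Best is Crypto, Robotics, and Vision with total interest score 51.

51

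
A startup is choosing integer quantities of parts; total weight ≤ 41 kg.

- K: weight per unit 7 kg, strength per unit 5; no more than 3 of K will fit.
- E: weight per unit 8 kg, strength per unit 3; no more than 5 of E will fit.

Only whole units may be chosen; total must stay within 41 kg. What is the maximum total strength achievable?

K has the best ratio (5/7); taking only K gives at most 3×5 = 15 (stopped by the supply cap of 3).
Mixing does better — 3×K and 2×E: weight 37 ≤ 41, strength 3·5 + 2·3 = 21.

21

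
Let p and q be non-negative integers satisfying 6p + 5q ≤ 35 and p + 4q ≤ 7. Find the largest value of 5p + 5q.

25

(p,q)=(5,0): 6·5+5·0=30≤35, 1·5+4·0=5≤7, objective 25.
(p,q)=(4,0): 6·4+5·0=24≤35, 1·4+4·0=4≤7, objective 20.
Maximum is 25 at (p,q)=(5,0).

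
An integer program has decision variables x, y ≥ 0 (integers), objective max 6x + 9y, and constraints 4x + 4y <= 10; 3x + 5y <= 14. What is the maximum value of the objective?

(x,y)=(0,2): 4·0+4·2=8≤10, 3·0+5·2=10≤14, objective 18.
(x,y)=(1,1): 4·1+4·1=8≤10, 3·1+5·1=8≤14, objective 15.
(x,y)=(0,1): 4·0+4·1=4≤10, 3·0+5·1=5≤14, objective 9.
Maximum is 18 at (x,y)=(0,2).

18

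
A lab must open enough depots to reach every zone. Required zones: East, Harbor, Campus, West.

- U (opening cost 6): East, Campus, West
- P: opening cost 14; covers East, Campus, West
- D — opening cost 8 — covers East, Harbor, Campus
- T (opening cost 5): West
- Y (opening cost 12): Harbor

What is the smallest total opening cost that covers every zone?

13

The greedy cost-per-new-zone heuristic would pick U and D for 14, but a cheaper cover exists.
Choose D and T: together they cover East, Harbor, Campus, West — every zone.
Total opening cost: 8 + 5 = 13.
No cover costs less than 13.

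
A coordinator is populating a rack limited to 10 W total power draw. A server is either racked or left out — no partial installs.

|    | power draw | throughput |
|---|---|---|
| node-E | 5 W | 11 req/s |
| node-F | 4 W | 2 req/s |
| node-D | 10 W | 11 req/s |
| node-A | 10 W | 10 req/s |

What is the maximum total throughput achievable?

Treat it as a binary knapsack problem.
node-D: power draw 10 ≤ 10, throughput 11.
node-E: power draw 5 ≤ 10, throughput 11.
node-E + node-F: power draw 5 + 4 = 9 ≤ 10, throughput 11 + 2 = 13.
Best is node-E and node-F with total throughput 13.

13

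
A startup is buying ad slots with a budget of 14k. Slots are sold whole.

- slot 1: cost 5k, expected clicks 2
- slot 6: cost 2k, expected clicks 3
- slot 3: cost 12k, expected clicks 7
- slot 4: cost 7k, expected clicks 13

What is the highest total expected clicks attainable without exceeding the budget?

slot 1 + slot 6 + slot 4: cost 5 + 2 + 7 = 14 ≤ 14, expected clicks 2 + 3 + 13 = 18.
slot 6 + slot 4: cost 2 + 7 = 9 ≤ 14, expected clicks 3 + 13 = 16.
Best is slot 1, slot 6, and slot 4 with total expected clicks 18.

18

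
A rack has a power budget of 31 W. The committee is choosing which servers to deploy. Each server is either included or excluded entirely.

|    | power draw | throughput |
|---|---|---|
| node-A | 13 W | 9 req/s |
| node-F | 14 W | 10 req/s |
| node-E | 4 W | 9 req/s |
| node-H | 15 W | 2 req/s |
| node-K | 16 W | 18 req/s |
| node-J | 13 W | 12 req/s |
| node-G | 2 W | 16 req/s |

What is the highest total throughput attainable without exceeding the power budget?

46

node-K + node-J + node-G: power draw 16 + 13 + 2 = 31 ≤ 31, throughput 18 + 12 + 16 = 46.
node-E + node-K + node-G: power draw 4 + 16 + 2 = 22 ≤ 31, throughput 9 + 18 + 16 = 43.
node-A + node-K + node-G: power draw 13 + 16 + 2 = 31 ≤ 31, throughput 9 + 18 + 16 = 43.
Best is node-K, node-J, and node-G with total throughput 46.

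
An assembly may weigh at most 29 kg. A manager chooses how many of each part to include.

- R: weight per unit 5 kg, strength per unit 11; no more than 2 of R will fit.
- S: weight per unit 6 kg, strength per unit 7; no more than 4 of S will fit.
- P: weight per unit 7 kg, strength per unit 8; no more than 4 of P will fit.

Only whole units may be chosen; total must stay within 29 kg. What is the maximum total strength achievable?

2×R and 3×S: weight 28 ≤ 29, strength 2·11 + 3·7 = 43.
2×R, 2×S, and 1×P: weight 29 ≤ 29, strength 2·11 + 2·7 + 1·8 = 44.
Best is 44.

44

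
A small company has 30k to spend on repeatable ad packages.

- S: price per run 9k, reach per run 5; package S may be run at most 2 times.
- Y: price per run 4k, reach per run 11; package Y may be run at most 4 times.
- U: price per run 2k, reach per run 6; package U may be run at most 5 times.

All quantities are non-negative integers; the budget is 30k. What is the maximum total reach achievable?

This is a bounded integer knapsack.
U has the best ratio (6/2); taking only U gives at most 5×6 = 30 (stopped by the supply cap of 5).
Mixing does better — 4×Y and 5×U: price 26 ≤ 30, reach 4·11 + 5·6 = 74.

74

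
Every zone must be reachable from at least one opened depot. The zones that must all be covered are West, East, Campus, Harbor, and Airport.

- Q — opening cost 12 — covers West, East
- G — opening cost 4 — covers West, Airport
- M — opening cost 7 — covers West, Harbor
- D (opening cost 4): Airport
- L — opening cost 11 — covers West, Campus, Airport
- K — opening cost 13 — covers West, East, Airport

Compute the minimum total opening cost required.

This is a weighted set-cover instance.
Choose Q, M, and L: together they cover West, East, Campus, Harbor, Airport — every zone.
Total opening cost: 12 + 7 + 11 = 30.

30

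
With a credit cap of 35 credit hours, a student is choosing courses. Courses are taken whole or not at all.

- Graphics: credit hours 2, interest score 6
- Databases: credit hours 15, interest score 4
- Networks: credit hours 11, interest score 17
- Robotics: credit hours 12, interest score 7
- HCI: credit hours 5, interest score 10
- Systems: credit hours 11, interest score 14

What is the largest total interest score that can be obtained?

Graphics + Networks + HCI + Systems: credit hours 2 + 11 + 5 + 11 = 29 ≤ 35, interest score 6 + 17 + 10 + 14 = 47.
Networks + HCI + Systems: credit hours 11 + 5 + 11 = 27 ≤ 35, interest score 17 + 10 + 14 = 41.
Best is Graphics, Networks, HCI, and Systems with total interest score 47.

47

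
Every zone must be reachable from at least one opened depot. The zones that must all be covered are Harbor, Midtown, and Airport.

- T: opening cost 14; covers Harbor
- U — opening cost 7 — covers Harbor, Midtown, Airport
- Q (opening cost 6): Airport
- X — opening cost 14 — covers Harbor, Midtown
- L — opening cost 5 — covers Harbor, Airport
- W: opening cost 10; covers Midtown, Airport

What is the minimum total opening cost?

7

U alone covers Harbor, Midtown, Airport — every zone.
Total opening cost: 7.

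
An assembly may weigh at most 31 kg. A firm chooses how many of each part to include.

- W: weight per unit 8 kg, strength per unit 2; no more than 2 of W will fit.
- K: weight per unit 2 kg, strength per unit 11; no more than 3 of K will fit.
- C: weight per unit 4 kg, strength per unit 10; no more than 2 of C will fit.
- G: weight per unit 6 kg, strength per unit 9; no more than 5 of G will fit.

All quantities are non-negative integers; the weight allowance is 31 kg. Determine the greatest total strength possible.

71

3×K, 2×C, and 2×G: weight 26 ≤ 31, strength 3·11 + 2·10 + 2·9 = 71.
3×K, 1×C, and 3×G: weight 28 ≤ 31, strength 3·11 + 1·10 + 3·9 = 70.
Best is 71.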